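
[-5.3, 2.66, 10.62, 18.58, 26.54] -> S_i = -5.30 + 7.96*i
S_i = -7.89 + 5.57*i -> [-7.89, -2.32, 3.25, 8.82, 14.39]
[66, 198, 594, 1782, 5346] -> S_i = 66*3^i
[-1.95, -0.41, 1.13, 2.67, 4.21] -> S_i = -1.95 + 1.54*i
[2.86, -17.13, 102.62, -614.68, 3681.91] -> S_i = 2.86*(-5.99)^i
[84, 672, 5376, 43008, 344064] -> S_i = 84*8^i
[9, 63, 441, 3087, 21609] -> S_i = 9*7^i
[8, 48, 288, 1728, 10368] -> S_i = 8*6^i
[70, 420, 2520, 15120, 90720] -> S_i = 70*6^i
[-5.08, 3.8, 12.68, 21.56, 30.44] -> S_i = -5.08 + 8.88*i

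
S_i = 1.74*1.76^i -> [1.74, 3.06, 5.39, 9.49, 16.7]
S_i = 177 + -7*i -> [177, 170, 163, 156, 149]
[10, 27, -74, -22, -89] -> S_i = Random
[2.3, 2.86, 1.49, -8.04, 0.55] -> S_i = Random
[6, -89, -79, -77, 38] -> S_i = Random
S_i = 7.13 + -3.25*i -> [7.13, 3.88, 0.63, -2.62, -5.87]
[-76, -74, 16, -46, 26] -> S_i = Random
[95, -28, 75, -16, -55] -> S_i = Random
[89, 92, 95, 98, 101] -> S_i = 89 + 3*i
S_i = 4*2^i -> [4, 8, 16, 32, 64]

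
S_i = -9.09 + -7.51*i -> [-9.09, -16.6, -24.11, -31.62, -39.13]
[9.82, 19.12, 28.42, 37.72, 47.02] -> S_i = 9.82 + 9.30*i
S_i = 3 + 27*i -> [3, 30, 57, 84, 111]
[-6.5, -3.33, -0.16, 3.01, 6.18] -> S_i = -6.50 + 3.17*i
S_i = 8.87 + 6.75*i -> [8.87, 15.62, 22.37, 29.12, 35.87]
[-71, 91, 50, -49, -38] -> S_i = Random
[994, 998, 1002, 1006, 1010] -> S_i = 994 + 4*i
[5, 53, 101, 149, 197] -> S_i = 5 + 48*i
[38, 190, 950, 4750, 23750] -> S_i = 38*5^i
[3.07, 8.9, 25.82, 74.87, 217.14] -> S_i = 3.07*2.90^i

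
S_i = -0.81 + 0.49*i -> [-0.81, -0.32, 0.17, 0.66, 1.15]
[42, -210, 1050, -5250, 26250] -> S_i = 42*-5^i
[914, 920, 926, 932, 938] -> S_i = 914 + 6*i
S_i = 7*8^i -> [7, 56, 448, 3584, 28672]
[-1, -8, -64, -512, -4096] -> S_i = -1*8^i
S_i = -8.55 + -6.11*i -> [-8.55, -14.66, -20.77, -26.88, -32.99]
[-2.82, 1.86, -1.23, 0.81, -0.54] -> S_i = -2.82*(-0.66)^i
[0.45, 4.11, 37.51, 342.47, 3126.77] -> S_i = 0.45*9.13^i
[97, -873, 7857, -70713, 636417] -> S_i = 97*-9^i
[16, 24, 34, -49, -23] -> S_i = Random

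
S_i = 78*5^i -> [78, 390, 1950, 9750, 48750]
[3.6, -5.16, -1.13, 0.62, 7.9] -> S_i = Random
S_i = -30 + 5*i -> [-30, -25, -20, -15, -10]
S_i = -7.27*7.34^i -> [-7.27, -53.36, -391.68, -2874.9, -21101.76]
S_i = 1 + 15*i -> [1, 16, 31, 46, 61]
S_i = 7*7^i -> [7, 49, 343, 2401, 16807]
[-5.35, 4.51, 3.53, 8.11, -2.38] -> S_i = Random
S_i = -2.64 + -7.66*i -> [-2.64, -10.3, -17.96, -25.62, -33.28]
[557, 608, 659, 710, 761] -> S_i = 557 + 51*i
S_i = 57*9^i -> [57, 513, 4617, 41553, 373977]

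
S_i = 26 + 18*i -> [26, 44, 62, 80, 98]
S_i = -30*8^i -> [-30, -240, -1920, -15360, -122880]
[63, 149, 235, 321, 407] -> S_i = 63 + 86*i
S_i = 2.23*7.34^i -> [2.23, 16.37, 120.14, 881.85, 6472.75]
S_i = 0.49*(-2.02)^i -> [0.49, -0.99, 2.0, -4.04, 8.16]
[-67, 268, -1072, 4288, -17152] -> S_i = -67*-4^i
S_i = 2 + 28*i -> [2, 30, 58, 86, 114]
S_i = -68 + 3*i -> [-68, -65, -62, -59, -56]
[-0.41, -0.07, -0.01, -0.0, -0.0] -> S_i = -0.41*0.16^i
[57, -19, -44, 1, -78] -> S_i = Random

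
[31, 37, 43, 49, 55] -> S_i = 31 + 6*i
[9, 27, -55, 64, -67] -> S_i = Random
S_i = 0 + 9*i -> [0, 9, 18, 27, 36]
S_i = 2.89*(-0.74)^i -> [2.89, -2.14, 1.58, -1.17, 0.87]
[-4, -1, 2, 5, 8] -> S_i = -4 + 3*i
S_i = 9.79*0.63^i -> [9.79, 6.17, 3.89, 2.45, 1.54]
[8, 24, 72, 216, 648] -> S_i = 8*3^i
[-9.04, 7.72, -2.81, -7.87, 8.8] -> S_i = Random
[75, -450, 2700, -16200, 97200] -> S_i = 75*-6^i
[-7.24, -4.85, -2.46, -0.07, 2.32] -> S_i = -7.24 + 2.39*i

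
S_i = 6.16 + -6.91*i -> [6.16, -0.75, -7.66, -14.57, -21.48]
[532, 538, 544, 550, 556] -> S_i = 532 + 6*i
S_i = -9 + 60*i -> [-9, 51, 111, 171, 231]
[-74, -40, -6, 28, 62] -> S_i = -74 + 34*i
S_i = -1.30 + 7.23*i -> [-1.3, 5.93, 13.16, 20.39, 27.62]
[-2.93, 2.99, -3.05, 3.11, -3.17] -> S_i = -2.93*(-1.02)^i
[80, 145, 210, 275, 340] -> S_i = 80 + 65*i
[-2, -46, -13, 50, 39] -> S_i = Random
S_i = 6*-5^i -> [6, -30, 150, -750, 3750]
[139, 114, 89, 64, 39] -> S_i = 139 + -25*i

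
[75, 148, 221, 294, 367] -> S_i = 75 + 73*i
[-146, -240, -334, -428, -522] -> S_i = -146 + -94*i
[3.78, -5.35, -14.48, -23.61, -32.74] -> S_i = 3.78 + -9.13*i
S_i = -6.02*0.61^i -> [-6.02, -3.67, -2.24, -1.37, -0.83]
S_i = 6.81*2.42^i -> [6.81, 16.48, 39.88, 96.51, 233.57]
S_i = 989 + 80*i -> [989, 1069, 1149, 1229, 1309]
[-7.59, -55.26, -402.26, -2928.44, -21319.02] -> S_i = -7.59*7.28^i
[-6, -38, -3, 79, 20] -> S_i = Random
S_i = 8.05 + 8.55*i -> [8.05, 16.6, 25.15, 33.7, 42.25]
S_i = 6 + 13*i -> [6, 19, 32, 45, 58]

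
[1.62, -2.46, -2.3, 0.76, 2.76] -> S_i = Random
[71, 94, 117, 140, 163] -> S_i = 71 + 23*i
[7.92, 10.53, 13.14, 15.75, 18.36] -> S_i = 7.92 + 2.61*i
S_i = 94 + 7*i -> [94, 101, 108, 115, 122]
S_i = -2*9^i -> [-2, -18, -162, -1458, -13122]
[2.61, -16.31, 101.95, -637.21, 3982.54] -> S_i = 2.61*(-6.25)^i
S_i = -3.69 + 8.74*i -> [-3.69, 5.05, 13.79, 22.53, 31.27]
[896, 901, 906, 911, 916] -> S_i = 896 + 5*i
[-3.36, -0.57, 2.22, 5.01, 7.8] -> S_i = -3.36 + 2.79*i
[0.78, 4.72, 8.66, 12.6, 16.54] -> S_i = 0.78 + 3.94*i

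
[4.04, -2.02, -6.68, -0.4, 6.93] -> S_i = Random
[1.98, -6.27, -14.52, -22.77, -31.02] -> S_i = 1.98 + -8.25*i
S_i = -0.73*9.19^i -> [-0.73, -6.71, -61.65, -566.59, -5206.97]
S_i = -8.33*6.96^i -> [-8.33, -57.98, -403.52, -2808.49, -19547.08]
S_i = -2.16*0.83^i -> [-2.16, -1.79, -1.49, -1.24, -1.03]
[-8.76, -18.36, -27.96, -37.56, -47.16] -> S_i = -8.76 + -9.60*i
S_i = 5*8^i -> [5, 40, 320, 2560, 20480]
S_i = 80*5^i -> [80, 400, 2000, 10000, 50000]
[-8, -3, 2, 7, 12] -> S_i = -8 + 5*i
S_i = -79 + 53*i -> [-79, -26, 27, 80, 133]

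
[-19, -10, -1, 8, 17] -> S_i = -19 + 9*i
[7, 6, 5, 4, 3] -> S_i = 7 + -1*i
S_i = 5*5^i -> [5, 25, 125, 625, 3125]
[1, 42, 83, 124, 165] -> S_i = 1 + 41*i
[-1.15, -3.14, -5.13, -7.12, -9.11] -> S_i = -1.15 + -1.99*i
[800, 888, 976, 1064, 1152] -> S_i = 800 + 88*i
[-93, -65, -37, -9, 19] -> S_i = -93 + 28*i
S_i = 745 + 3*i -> [745, 748, 751, 754, 757]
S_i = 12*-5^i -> [12, -60, 300, -1500, 7500]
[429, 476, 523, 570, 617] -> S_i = 429 + 47*i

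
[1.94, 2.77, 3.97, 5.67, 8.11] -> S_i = 1.94*1.43^i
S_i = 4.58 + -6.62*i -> [4.58, -2.04, -8.66, -15.28, -21.9]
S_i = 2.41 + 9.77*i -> [2.41, 12.18, 21.95, 31.72, 41.49]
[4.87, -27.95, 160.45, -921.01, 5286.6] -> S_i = 4.87*(-5.74)^i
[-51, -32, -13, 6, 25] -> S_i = -51 + 19*i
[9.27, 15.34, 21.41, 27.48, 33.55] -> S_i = 9.27 + 6.07*i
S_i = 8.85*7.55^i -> [8.85, 66.82, 504.47, 3808.76, 28756.17]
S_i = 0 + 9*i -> [0, 9, 18, 27, 36]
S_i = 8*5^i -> [8, 40, 200, 1000, 5000]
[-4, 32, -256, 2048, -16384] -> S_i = -4*-8^i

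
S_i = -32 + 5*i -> [-32, -27, -22, -17, -12]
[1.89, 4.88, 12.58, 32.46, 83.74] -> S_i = 1.89*2.58^i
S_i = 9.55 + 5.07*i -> [9.55, 14.62, 19.69, 24.76, 29.83]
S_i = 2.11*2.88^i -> [2.11, 6.08, 17.5, 50.4, 145.16]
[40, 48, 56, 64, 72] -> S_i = 40 + 8*i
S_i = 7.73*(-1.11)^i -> [7.73, -8.58, 9.52, -10.57, 11.73]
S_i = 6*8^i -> [6, 48, 384, 3072, 24576]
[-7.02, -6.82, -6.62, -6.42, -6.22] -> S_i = -7.02 + 0.20*i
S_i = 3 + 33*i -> [3, 36, 69, 102, 135]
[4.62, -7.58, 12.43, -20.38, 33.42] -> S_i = 4.62*(-1.64)^i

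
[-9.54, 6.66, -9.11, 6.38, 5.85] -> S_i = Random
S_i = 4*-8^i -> [4, -32, 256, -2048, 16384]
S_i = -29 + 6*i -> [-29, -23, -17, -11, -5]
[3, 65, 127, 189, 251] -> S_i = 3 + 62*i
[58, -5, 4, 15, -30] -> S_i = Random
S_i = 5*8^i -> [5, 40, 320, 2560, 20480]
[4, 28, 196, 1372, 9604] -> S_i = 4*7^i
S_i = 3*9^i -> [3, 27, 243, 2187, 19683]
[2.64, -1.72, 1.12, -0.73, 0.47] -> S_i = 2.64*(-0.65)^i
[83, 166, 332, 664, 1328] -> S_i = 83*2^i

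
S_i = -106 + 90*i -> [-106, -16, 74, 164, 254]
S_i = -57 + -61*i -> [-57, -118, -179, -240, -301]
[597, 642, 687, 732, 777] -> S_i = 597 + 45*i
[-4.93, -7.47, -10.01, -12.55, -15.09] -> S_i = -4.93 + -2.54*i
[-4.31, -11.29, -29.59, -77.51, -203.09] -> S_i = -4.31*2.62^i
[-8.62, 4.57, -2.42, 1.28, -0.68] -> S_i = -8.62*(-0.53)^i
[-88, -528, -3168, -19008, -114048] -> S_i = -88*6^i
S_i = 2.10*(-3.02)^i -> [2.1, -6.34, 19.15, -57.84, 174.68]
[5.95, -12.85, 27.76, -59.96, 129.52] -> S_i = 5.95*(-2.16)^i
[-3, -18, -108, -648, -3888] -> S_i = -3*6^i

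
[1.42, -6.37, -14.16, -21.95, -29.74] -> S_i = 1.42 + -7.79*i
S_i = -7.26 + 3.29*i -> [-7.26, -3.97, -0.68, 2.61, 5.9]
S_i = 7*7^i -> [7, 49, 343, 2401, 16807]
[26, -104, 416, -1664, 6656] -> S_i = 26*-4^i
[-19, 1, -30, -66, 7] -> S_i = Random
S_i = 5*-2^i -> [5, -10, 20, -40, 80]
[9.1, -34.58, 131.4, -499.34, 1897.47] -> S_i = 9.10*(-3.80)^i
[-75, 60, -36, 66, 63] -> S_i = Random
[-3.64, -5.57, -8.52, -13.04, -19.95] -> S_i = -3.64*1.53^i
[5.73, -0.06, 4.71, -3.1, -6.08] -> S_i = Random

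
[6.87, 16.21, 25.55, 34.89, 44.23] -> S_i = 6.87 + 9.34*i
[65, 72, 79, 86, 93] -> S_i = 65 + 7*i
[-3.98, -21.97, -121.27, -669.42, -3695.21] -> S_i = -3.98*5.52^i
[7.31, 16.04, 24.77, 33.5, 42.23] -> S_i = 7.31 + 8.73*i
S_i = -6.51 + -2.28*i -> [-6.51, -8.79, -11.07, -13.35, -15.63]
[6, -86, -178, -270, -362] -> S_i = 6 + -92*i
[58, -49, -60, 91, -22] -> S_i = Random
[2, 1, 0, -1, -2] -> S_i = 2 + -1*i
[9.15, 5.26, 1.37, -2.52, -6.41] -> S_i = 9.15 + -3.89*i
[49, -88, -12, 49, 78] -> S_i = Random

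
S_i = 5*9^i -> [5, 45, 405, 3645, 32805]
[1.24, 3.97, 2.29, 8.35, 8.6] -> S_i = Random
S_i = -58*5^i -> [-58, -290, -1450, -7250, -36250]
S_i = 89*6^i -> [89, 534, 3204, 19224, 115344]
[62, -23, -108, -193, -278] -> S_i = 62 + -85*i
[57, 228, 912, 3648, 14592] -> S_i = 57*4^i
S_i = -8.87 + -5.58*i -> [-8.87, -14.45, -20.03, -25.61, -31.19]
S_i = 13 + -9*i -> [13, 4, -5, -14, -23]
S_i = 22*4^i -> [22, 88, 352, 1408, 5632]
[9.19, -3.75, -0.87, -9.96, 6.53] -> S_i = Random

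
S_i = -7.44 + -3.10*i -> [-7.44, -10.54, -13.64, -16.74, -19.84]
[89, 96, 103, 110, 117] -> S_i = 89 + 7*i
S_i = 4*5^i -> [4, 20, 100, 500, 2500]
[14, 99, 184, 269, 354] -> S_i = 14 + 85*i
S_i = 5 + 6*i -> [5, 11, 17, 23, 29]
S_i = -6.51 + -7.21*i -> [-6.51, -13.72, -20.93, -28.14, -35.35]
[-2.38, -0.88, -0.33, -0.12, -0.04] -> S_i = -2.38*0.37^i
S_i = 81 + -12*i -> [81, 69, 57, 45, 33]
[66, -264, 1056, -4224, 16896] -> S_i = 66*-4^i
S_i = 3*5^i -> [3, 15, 75, 375, 1875]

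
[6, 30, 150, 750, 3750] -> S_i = 6*5^i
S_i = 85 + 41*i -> [85, 126, 167, 208, 249]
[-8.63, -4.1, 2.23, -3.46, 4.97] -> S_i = Random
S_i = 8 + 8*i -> [8, 16, 24, 32, 40]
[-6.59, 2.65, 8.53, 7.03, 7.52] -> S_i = Random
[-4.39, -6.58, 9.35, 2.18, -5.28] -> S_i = Random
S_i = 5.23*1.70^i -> [5.23, 8.89, 15.11, 25.69, 43.68]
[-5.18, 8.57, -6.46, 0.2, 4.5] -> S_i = Random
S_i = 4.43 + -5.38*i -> [4.43, -0.95, -6.33, -11.71, -17.09]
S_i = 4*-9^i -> [4, -36, 324, -2916, 26244]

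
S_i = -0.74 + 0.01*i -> [-0.74, -0.73, -0.72, -0.71, -0.7]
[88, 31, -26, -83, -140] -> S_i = 88 + -57*i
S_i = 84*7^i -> [84, 588, 4116, 28812, 201684]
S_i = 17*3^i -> [17, 51, 153, 459, 1377]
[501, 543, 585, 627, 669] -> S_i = 501 + 42*i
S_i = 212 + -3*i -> [212, 209, 206, 203, 200]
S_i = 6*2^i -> [6, 12, 24, 48, 96]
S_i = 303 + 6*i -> [303, 309, 315, 321, 327]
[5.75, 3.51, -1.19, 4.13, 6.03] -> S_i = Random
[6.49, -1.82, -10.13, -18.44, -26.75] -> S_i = 6.49 + -8.31*i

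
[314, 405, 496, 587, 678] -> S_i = 314 + 91*i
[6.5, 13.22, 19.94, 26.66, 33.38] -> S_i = 6.50 + 6.72*i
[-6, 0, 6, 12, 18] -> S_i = -6 + 6*i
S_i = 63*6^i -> [63, 378, 2268, 13608, 81648]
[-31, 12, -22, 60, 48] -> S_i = Random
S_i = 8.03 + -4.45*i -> [8.03, 3.58, -0.87, -5.32, -9.77]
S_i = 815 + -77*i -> [815, 738, 661, 584, 507]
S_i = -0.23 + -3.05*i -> [-0.23, -3.28, -6.33, -9.38, -12.43]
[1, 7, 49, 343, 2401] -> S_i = 1*7^i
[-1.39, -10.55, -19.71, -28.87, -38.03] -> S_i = -1.39 + -9.16*i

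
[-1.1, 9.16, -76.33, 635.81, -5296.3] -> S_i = -1.10*(-8.33)^i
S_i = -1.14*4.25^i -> [-1.14, -4.84, -20.59, -87.51, -371.93]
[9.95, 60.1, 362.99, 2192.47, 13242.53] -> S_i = 9.95*6.04^i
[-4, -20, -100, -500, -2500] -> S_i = -4*5^i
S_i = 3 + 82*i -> [3, 85, 167, 249, 331]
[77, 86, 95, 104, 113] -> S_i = 77 + 9*i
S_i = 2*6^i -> [2, 12, 72, 432, 2592]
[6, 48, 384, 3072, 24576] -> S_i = 6*8^i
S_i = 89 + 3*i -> [89, 92, 95, 98, 101]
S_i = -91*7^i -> [-91, -637, -4459, -31213, -218491]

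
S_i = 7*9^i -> [7, 63, 567, 5103, 45927]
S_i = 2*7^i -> [2, 14, 98, 686, 4802]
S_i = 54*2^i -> [54, 108, 216, 432, 864]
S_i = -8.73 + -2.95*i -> [-8.73, -11.68, -14.63, -17.58, -20.53]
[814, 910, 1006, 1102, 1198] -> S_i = 814 + 96*i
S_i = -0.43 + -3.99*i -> [-0.43, -4.42, -8.41, -12.4, -16.39]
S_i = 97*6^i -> [97, 582, 3492, 20952, 125712]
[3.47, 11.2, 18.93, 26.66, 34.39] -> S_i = 3.47 + 7.73*i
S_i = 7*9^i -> [7, 63, 567, 5103, 45927]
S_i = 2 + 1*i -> [2, 3, 4, 5, 6]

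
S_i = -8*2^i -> [-8, -16, -32, -64, -128]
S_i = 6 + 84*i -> [6, 90, 174, 258, 342]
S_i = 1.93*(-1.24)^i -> [1.93, -2.39, 2.97, -3.68, 4.56]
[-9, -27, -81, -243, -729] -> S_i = -9*3^i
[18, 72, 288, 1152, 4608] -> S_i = 18*4^i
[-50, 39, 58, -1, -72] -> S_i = Random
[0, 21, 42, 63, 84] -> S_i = 0 + 21*i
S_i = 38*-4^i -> [38, -152, 608, -2432, 9728]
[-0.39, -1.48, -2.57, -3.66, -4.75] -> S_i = -0.39 + -1.09*i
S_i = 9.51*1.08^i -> [9.51, 10.27, 11.09, 11.98, 12.94]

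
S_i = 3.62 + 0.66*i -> [3.62, 4.28, 4.94, 5.6, 6.26]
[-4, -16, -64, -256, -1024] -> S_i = -4*4^i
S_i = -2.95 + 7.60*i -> [-2.95, 4.65, 12.25, 19.85, 27.45]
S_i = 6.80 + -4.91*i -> [6.8, 1.89, -3.02, -7.93, -12.84]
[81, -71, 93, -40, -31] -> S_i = Random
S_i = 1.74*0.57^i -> [1.74, 0.99, 0.57, 0.32, 0.18]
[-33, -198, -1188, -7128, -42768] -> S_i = -33*6^i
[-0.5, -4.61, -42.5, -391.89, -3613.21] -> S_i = -0.50*9.22^i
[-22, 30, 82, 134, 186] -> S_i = -22 + 52*i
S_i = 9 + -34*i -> [9, -25, -59, -93, -127]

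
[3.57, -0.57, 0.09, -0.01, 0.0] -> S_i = 3.57*(-0.16)^i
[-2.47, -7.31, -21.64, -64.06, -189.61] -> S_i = -2.47*2.96^i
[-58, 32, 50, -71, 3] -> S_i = Random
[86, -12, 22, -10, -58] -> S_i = Random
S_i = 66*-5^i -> [66, -330, 1650, -8250, 41250]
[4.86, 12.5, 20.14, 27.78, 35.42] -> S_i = 4.86 + 7.64*i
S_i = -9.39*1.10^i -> [-9.39, -10.33, -11.36, -12.5, -13.75]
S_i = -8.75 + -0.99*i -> [-8.75, -9.74, -10.73, -11.72, -12.71]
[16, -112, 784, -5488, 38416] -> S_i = 16*-7^i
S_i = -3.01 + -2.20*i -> [-3.01, -5.21, -7.41, -9.61, -11.81]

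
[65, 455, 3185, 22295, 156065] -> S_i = 65*7^i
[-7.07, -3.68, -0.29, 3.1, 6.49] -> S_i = -7.07 + 3.39*i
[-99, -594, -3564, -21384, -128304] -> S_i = -99*6^i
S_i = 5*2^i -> [5, 10, 20, 40, 80]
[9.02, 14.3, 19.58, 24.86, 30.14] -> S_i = 9.02 + 5.28*i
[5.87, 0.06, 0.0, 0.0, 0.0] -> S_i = 5.87*0.01^i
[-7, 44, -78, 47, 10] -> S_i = Random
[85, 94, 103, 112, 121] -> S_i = 85 + 9*i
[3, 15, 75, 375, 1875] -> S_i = 3*5^i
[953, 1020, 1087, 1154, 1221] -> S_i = 953 + 67*i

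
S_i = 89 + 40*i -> [89, 129, 169, 209, 249]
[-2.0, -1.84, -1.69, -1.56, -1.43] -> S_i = -2.00*0.92^i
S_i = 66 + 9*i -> [66, 75, 84, 93, 102]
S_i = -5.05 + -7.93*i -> [-5.05, -12.98, -20.91, -28.84, -36.77]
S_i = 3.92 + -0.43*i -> [3.92, 3.49, 3.06, 2.63, 2.2]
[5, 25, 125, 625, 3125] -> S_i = 5*5^i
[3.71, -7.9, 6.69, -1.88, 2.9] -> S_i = Random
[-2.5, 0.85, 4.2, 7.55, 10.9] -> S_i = -2.50 + 3.35*i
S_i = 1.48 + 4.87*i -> [1.48, 6.35, 11.22, 16.09, 20.96]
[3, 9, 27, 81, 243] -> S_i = 3*3^i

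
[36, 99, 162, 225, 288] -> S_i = 36 + 63*i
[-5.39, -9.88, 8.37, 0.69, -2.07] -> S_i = Random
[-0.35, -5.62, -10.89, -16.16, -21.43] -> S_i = -0.35 + -5.27*i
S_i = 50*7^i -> [50, 350, 2450, 17150, 120050]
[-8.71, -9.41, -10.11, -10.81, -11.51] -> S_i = -8.71 + -0.70*i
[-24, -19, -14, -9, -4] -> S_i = -24 + 5*i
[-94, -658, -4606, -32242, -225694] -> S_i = -94*7^i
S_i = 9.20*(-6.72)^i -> [9.2, -61.82, 415.46, -2791.87, 18761.39]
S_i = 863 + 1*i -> [863, 864, 865, 866, 867]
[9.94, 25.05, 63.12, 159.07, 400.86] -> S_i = 9.94*2.52^i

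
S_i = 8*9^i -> [8, 72, 648, 5832, 52488]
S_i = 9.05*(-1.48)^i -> [9.05, -13.39, 19.82, -29.34, 43.42]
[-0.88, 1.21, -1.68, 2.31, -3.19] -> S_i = -0.88*(-1.38)^i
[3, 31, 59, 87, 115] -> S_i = 3 + 28*i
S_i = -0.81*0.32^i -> [-0.81, -0.26, -0.08, -0.03, -0.01]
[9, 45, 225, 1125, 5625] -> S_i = 9*5^i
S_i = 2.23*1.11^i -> [2.23, 2.48, 2.75, 3.05, 3.39]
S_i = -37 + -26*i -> [-37, -63, -89, -115, -141]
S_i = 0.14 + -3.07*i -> [0.14, -2.93, -6.0, -9.07, -12.14]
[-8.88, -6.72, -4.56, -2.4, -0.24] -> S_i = -8.88 + 2.16*i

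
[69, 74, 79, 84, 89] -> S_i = 69 + 5*i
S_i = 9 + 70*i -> [9, 79, 149, 219, 289]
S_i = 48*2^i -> [48, 96, 192, 384, 768]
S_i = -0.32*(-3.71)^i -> [-0.32, 1.19, -4.4, 16.34, -60.62]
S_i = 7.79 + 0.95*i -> [7.79, 8.74, 9.69, 10.64, 11.59]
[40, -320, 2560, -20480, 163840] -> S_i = 40*-8^i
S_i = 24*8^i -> [24, 192, 1536, 12288, 98304]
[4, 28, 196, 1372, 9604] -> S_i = 4*7^i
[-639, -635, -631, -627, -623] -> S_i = -639 + 4*i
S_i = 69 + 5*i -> [69, 74, 79, 84, 89]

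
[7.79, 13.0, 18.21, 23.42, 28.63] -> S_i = 7.79 + 5.21*i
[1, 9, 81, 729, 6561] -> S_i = 1*9^i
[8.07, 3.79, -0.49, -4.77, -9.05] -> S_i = 8.07 + -4.28*i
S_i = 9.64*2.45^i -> [9.64, 23.62, 57.86, 141.77, 347.33]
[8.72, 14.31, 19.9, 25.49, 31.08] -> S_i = 8.72 + 5.59*i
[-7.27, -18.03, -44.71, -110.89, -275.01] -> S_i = -7.27*2.48^i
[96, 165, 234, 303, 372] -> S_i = 96 + 69*i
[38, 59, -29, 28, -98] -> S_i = Random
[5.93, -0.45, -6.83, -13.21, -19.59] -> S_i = 5.93 + -6.38*i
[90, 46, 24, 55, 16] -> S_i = Random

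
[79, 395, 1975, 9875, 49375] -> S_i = 79*5^i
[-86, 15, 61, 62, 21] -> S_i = Random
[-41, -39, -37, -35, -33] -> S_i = -41 + 2*i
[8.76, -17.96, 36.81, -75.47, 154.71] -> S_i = 8.76*(-2.05)^i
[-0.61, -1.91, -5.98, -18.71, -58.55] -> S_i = -0.61*3.13^i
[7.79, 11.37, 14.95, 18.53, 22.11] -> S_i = 7.79 + 3.58*i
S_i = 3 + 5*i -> [3, 8, 13, 18, 23]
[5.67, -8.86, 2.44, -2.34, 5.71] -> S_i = Random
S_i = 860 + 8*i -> [860, 868, 876, 884, 892]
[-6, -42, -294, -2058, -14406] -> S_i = -6*7^i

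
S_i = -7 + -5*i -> [-7, -12, -17, -22, -27]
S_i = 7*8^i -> [7, 56, 448, 3584, 28672]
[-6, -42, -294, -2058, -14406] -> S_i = -6*7^i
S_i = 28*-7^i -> [28, -196, 1372, -9604, 67228]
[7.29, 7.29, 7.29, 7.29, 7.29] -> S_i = 7.29*1.00^i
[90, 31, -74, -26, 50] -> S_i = Random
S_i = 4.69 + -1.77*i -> [4.69, 2.92, 1.15, -0.62, -2.39]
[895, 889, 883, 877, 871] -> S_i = 895 + -6*i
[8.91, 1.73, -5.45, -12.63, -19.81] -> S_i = 8.91 + -7.18*i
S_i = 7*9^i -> [7, 63, 567, 5103, 45927]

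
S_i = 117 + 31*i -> [117, 148, 179, 210, 241]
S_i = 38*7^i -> [38, 266, 1862, 13034, 91238]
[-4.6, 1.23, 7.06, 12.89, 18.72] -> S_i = -4.60 + 5.83*i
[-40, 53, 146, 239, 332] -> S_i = -40 + 93*i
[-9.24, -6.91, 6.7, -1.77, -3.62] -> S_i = Random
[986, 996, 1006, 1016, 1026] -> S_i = 986 + 10*i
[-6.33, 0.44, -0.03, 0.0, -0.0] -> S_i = -6.33*(-0.07)^i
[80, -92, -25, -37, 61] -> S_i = Random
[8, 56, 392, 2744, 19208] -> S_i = 8*7^i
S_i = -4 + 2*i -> [-4, -2, 0, 2, 4]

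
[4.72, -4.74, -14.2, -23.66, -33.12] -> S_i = 4.72 + -9.46*i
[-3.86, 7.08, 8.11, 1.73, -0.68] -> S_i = Random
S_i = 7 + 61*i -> [7, 68, 129, 190, 251]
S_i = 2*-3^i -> [2, -6, 18, -54, 162]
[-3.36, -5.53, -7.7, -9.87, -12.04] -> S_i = -3.36 + -2.17*i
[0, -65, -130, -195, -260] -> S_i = 0 + -65*i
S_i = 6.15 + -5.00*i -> [6.15, 1.15, -3.85, -8.85, -13.85]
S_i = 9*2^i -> [9, 18, 36, 72, 144]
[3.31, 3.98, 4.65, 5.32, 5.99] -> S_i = 3.31 + 0.67*i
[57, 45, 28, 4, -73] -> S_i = Random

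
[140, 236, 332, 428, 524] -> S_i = 140 + 96*i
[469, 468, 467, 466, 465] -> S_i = 469 + -1*i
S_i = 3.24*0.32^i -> [3.24, 1.04, 0.33, 0.11, 0.03]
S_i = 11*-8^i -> [11, -88, 704, -5632, 45056]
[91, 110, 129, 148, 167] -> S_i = 91 + 19*i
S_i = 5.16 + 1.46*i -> [5.16, 6.62, 8.08, 9.54, 11.0]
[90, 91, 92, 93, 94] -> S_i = 90 + 1*i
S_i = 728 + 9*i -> [728, 737, 746, 755, 764]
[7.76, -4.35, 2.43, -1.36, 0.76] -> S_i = 7.76*(-0.56)^i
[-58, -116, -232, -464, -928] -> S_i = -58*2^i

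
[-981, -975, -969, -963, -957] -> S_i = -981 + 6*i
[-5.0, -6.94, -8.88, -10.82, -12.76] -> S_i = -5.00 + -1.94*i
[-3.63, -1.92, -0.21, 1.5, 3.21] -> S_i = -3.63 + 1.71*i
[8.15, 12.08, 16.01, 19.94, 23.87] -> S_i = 8.15 + 3.93*i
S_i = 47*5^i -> [47, 235, 1175, 5875, 29375]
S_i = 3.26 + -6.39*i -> [3.26, -3.13, -9.52, -15.91, -22.3]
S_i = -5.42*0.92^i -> [-5.42, -4.99, -4.59, -4.22, -3.88]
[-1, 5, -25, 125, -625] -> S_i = -1*-5^i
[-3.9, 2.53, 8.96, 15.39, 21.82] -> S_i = -3.90 + 6.43*i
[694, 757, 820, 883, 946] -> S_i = 694 + 63*i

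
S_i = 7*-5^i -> [7, -35, 175, -875, 4375]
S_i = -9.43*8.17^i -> [-9.43, -77.04, -629.44, -5142.54, -42014.57]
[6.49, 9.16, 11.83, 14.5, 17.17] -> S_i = 6.49 + 2.67*i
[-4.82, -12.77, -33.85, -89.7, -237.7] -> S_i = -4.82*2.65^i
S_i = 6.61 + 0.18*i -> [6.61, 6.79, 6.97, 7.15, 7.33]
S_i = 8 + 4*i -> [8, 12, 16, 20, 24]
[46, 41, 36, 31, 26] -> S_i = 46 + -5*i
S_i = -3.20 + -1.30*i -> [-3.2, -4.5, -5.8, -7.1, -8.4]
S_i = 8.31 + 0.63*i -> [8.31, 8.94, 9.57, 10.2, 10.83]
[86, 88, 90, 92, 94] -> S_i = 86 + 2*i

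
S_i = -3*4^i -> [-3, -12, -48, -192, -768]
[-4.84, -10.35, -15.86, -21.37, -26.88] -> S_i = -4.84 + -5.51*i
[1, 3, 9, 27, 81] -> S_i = 1*3^i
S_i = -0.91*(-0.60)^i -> [-0.91, 0.55, -0.33, 0.2, -0.12]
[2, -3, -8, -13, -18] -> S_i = 2 + -5*i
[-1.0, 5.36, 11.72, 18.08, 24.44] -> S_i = -1.00 + 6.36*i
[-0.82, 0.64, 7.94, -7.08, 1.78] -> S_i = Random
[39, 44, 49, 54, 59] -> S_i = 39 + 5*i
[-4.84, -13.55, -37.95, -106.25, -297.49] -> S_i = -4.84*2.80^i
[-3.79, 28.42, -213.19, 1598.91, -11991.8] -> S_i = -3.79*(-7.50)^i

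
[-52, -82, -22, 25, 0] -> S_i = Random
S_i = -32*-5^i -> [-32, 160, -800, 4000, -20000]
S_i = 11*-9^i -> [11, -99, 891, -8019, 72171]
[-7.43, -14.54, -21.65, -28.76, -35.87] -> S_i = -7.43 + -7.11*i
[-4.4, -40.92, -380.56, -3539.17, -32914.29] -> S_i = -4.40*9.30^i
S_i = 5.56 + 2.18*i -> [5.56, 7.74, 9.92, 12.1, 14.28]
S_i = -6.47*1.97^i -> [-6.47, -12.75, -25.11, -49.47, -97.45]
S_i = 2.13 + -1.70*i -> [2.13, 0.43, -1.27, -2.97, -4.67]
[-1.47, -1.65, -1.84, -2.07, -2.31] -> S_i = -1.47*1.12^i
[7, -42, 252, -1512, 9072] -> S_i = 7*-6^i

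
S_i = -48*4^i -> [-48, -192, -768, -3072, -12288]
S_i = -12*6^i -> [-12, -72, -432, -2592, -15552]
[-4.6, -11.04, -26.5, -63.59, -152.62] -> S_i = -4.60*2.40^i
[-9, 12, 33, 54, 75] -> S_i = -9 + 21*i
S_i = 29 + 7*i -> [29, 36, 43, 50, 57]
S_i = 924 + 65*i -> [924, 989, 1054, 1119, 1184]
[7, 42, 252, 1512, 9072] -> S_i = 7*6^i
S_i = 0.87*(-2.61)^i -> [0.87, -2.27, 5.93, -15.47, 40.37]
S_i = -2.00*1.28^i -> [-2.0, -2.56, -3.28, -4.19, -5.37]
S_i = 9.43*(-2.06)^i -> [9.43, -19.43, 40.02, -82.44, 169.82]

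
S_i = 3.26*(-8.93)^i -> [3.26, -29.11, 259.97, -2321.52, 20731.15]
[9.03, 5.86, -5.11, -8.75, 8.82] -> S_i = Random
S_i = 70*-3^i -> [70, -210, 630, -1890, 5670]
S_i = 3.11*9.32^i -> [3.11, 28.99, 270.14, 2517.72, 23465.19]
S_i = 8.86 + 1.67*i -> [8.86, 10.53, 12.2, 13.87, 15.54]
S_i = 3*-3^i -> [3, -9, 27, -81, 243]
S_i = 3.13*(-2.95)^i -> [3.13, -9.23, 27.24, -80.35, 237.05]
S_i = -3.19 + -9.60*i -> [-3.19, -12.79, -22.39, -31.99, -41.59]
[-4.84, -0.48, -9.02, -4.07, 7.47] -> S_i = Random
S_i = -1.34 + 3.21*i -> [-1.34, 1.87, 5.08, 8.29, 11.5]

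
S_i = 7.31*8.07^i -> [7.31, 58.99, 476.06, 3841.83, 31003.56]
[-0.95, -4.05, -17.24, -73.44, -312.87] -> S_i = -0.95*4.26^i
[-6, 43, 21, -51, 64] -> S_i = Random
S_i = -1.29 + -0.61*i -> [-1.29, -1.9, -2.51, -3.12, -3.73]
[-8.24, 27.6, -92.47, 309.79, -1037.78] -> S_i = -8.24*(-3.35)^i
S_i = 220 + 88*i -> [220, 308, 396, 484, 572]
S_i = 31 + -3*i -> [31, 28, 25, 22, 19]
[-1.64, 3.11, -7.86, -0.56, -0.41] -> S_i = Random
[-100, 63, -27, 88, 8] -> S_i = Random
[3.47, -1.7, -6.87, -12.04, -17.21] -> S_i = 3.47 + -5.17*i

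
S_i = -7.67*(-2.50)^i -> [-7.67, 19.18, -47.94, 119.84, -299.61]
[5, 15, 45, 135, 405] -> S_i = 5*3^i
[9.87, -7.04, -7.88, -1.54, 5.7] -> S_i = Random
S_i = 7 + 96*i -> [7, 103, 199, 295, 391]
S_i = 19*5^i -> [19, 95, 475, 2375, 11875]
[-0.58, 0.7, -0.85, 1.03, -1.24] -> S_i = -0.58*(-1.21)^i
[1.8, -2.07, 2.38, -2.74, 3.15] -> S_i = 1.80*(-1.15)^i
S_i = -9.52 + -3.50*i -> [-9.52, -13.02, -16.52, -20.02, -23.52]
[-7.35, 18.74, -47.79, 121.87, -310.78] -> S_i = -7.35*(-2.55)^i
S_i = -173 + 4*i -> [-173, -169, -165, -161, -157]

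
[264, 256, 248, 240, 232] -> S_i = 264 + -8*i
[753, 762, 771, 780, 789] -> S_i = 753 + 9*i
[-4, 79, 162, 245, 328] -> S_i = -4 + 83*i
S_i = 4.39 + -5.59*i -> [4.39, -1.2, -6.79, -12.38, -17.97]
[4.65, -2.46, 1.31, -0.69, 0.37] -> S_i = 4.65*(-0.53)^i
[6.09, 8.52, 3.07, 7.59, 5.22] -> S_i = Random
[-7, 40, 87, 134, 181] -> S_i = -7 + 47*i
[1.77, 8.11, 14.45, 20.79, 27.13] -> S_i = 1.77 + 6.34*i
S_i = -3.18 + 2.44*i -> [-3.18, -0.74, 1.7, 4.14, 6.58]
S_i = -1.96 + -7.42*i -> [-1.96, -9.38, -16.8, -24.22, -31.64]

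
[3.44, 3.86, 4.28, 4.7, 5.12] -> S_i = 3.44 + 0.42*i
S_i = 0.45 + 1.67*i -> [0.45, 2.12, 3.79, 5.46, 7.13]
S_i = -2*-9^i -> [-2, 18, -162, 1458, -13122]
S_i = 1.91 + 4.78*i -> [1.91, 6.69, 11.47, 16.25, 21.03]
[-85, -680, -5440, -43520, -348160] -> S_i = -85*8^i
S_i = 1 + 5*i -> [1, 6, 11, 16, 21]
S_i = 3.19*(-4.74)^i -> [3.19, -15.12, 71.67, -339.72, 1610.29]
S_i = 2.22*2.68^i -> [2.22, 5.95, 15.94, 42.73, 114.52]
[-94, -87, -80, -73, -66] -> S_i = -94 + 7*i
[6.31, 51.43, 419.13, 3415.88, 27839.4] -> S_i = 6.31*8.15^i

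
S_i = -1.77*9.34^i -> [-1.77, -16.53, -154.41, -1442.16, -13469.79]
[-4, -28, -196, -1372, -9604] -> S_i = -4*7^i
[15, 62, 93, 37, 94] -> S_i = Random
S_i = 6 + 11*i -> [6, 17, 28, 39, 50]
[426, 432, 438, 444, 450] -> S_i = 426 + 6*i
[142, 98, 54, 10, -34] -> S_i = 142 + -44*i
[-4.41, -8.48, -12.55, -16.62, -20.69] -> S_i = -4.41 + -4.07*i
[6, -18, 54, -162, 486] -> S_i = 6*-3^i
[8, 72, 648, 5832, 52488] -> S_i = 8*9^i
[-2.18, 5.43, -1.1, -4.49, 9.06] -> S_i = Random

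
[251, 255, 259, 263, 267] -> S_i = 251 + 4*i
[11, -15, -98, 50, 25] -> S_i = Random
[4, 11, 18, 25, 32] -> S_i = 4 + 7*i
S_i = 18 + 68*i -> [18, 86, 154, 222, 290]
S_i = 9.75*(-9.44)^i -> [9.75, -92.04, 868.86, -8202.02, 77427.03]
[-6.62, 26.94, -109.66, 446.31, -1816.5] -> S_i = -6.62*(-4.07)^i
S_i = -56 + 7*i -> [-56, -49, -42, -35, -28]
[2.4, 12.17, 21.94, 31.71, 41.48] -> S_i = 2.40 + 9.77*i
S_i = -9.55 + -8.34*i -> [-9.55, -17.89, -26.23, -34.57, -42.91]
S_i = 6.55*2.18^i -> [6.55, 14.28, 31.13, 67.86, 147.93]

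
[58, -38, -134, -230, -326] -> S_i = 58 + -96*i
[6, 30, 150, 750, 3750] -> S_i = 6*5^i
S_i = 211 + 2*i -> [211, 213, 215, 217, 219]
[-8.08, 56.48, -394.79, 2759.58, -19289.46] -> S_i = -8.08*(-6.99)^i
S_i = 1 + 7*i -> [1, 8, 15, 22, 29]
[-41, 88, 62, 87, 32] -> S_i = Random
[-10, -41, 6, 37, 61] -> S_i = Random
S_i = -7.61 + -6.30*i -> [-7.61, -13.91, -20.21, -26.51, -32.81]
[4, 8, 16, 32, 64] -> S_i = 4*2^i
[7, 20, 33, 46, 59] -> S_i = 7 + 13*i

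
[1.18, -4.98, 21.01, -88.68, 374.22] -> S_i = 1.18*(-4.22)^i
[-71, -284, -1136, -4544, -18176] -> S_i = -71*4^i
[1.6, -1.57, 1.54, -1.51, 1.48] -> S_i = 1.60*(-0.98)^i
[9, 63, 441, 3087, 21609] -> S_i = 9*7^i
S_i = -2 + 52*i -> [-2, 50, 102, 154, 206]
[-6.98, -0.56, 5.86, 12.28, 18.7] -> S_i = -6.98 + 6.42*i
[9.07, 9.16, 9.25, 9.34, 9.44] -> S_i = 9.07*1.01^i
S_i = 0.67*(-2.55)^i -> [0.67, -1.71, 4.36, -11.11, 28.33]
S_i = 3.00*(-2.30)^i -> [3.0, -6.9, 15.87, -36.5, 83.95]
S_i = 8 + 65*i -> [8, 73, 138, 203, 268]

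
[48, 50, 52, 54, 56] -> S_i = 48 + 2*i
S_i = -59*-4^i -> [-59, 236, -944, 3776, -15104]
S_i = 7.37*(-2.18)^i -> [7.37, -16.07, 35.03, -76.35, 166.45]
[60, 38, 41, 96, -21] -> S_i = Random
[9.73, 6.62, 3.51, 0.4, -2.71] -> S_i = 9.73 + -3.11*i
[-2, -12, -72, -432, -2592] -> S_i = -2*6^i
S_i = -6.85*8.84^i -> [-6.85, -60.55, -535.3, -4732.03, -41831.13]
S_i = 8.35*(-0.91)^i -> [8.35, -7.6, 6.91, -6.29, 5.73]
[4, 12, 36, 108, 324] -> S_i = 4*3^i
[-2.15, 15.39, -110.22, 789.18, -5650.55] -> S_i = -2.15*(-7.16)^i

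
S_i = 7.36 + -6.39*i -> [7.36, 0.97, -5.42, -11.81, -18.2]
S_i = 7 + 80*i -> [7, 87, 167, 247, 327]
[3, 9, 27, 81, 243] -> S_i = 3*3^i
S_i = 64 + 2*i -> [64, 66, 68, 70, 72]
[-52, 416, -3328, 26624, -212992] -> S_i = -52*-8^i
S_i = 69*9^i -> [69, 621, 5589, 50301, 452709]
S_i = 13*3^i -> [13, 39, 117, 351, 1053]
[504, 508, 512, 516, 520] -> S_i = 504 + 4*i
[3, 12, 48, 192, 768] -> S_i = 3*4^i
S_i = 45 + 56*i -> [45, 101, 157, 213, 269]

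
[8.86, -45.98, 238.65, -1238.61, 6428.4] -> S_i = 8.86*(-5.19)^i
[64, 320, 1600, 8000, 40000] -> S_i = 64*5^i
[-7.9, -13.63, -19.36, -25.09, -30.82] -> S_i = -7.90 + -5.73*i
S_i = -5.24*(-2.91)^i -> [-5.24, 15.25, -44.37, 129.12, -375.75]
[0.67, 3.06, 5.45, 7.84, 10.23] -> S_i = 0.67 + 2.39*i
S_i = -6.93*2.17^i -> [-6.93, -15.04, -32.63, -70.81, -153.66]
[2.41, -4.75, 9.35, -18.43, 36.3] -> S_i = 2.41*(-1.97)^i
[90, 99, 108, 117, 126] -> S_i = 90 + 9*i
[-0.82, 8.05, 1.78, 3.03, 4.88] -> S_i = Random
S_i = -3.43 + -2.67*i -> [-3.43, -6.1, -8.77, -11.44, -14.11]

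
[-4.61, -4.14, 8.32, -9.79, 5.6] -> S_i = Random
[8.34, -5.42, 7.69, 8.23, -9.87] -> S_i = Random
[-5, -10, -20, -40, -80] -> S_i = -5*2^i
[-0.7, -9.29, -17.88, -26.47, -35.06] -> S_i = -0.70 + -8.59*i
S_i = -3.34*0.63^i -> [-3.34, -2.1, -1.33, -0.84, -0.53]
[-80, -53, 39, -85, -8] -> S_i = Random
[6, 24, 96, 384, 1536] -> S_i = 6*4^i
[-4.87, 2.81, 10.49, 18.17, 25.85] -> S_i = -4.87 + 7.68*i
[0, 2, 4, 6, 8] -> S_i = 0 + 2*i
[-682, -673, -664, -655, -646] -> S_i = -682 + 9*i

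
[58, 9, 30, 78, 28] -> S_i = Random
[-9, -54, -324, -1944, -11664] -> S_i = -9*6^i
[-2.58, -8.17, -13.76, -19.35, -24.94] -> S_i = -2.58 + -5.59*i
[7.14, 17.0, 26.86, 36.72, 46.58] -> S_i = 7.14 + 9.86*i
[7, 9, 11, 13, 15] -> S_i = 7 + 2*i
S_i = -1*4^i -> [-1, -4, -16, -64, -256]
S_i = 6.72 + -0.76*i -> [6.72, 5.96, 5.2, 4.44, 3.68]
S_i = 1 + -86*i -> [1, -85, -171, -257, -343]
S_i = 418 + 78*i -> [418, 496, 574, 652, 730]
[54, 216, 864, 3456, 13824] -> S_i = 54*4^i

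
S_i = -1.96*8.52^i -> [-1.96, -16.7, -142.28, -1212.2, -10327.96]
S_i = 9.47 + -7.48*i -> [9.47, 1.99, -5.49, -12.97, -20.45]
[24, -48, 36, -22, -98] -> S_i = Random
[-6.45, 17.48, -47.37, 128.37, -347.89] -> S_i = -6.45*(-2.71)^i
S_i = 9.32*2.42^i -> [9.32, 22.55, 54.58, 132.09, 319.65]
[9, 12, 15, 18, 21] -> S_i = 9 + 3*i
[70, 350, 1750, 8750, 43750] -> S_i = 70*5^i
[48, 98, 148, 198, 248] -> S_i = 48 + 50*i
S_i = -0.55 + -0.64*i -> [-0.55, -1.19, -1.83, -2.47, -3.11]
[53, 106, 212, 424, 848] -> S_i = 53*2^i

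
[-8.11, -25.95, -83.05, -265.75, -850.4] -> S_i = -8.11*3.20^i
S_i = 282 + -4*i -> [282, 278, 274, 270, 266]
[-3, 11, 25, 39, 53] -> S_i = -3 + 14*i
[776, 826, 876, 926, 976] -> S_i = 776 + 50*i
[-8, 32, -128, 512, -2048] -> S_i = -8*-4^i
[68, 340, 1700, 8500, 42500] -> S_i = 68*5^i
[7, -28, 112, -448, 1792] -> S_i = 7*-4^i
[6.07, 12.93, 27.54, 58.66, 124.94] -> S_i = 6.07*2.13^i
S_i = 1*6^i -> [1, 6, 36, 216, 1296]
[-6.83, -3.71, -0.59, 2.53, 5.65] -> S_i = -6.83 + 3.12*i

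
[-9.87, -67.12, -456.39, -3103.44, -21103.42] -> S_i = -9.87*6.80^i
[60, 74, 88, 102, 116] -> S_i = 60 + 14*i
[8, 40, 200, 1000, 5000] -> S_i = 8*5^i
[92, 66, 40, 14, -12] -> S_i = 92 + -26*i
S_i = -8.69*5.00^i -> [-8.69, -43.45, -217.25, -1086.25, -5431.25]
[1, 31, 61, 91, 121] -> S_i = 1 + 30*i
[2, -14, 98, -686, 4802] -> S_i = 2*-7^i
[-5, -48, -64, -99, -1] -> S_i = Random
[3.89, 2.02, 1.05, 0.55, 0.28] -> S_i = 3.89*0.52^i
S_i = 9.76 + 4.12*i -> [9.76, 13.88, 18.0, 22.12, 26.24]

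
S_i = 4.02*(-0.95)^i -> [4.02, -3.82, 3.63, -3.45, 3.27]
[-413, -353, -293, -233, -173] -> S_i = -413 + 60*i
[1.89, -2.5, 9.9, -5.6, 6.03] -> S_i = Random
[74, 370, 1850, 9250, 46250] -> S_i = 74*5^i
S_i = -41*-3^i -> [-41, 123, -369, 1107, -3321]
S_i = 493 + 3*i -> [493, 496, 499, 502, 505]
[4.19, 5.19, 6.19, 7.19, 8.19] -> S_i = 4.19 + 1.00*i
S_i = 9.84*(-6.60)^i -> [9.84, -64.94, 428.63, -2828.96, 18671.14]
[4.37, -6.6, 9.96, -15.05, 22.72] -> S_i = 4.37*(-1.51)^i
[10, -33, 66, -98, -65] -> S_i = Random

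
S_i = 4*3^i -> [4, 12, 36, 108, 324]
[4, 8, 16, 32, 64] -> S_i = 4*2^i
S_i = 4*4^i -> [4, 16, 64, 256, 1024]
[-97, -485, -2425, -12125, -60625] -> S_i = -97*5^i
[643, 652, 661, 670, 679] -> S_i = 643 + 9*i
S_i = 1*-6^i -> [1, -6, 36, -216, 1296]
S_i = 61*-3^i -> [61, -183, 549, -1647, 4941]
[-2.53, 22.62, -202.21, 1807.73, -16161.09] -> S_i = -2.53*(-8.94)^i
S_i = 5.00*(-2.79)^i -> [5.0, -13.95, 38.92, -108.59, 302.96]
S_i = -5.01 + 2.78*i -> [-5.01, -2.23, 0.55, 3.33, 6.11]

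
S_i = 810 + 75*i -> [810, 885, 960, 1035, 1110]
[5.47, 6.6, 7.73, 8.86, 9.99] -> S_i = 5.47 + 1.13*i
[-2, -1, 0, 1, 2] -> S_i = -2 + 1*i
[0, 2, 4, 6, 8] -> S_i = 0 + 2*i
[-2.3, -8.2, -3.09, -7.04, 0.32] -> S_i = Random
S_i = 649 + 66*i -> [649, 715, 781, 847, 913]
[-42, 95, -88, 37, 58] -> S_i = Random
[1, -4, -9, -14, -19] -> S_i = 1 + -5*i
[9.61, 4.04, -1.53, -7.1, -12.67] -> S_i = 9.61 + -5.57*i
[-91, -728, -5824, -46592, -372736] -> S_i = -91*8^i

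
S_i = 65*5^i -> [65, 325, 1625, 8125, 40625]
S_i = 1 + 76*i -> [1, 77, 153, 229, 305]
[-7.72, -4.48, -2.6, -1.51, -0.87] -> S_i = -7.72*0.58^i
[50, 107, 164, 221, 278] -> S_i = 50 + 57*i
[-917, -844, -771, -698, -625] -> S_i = -917 + 73*i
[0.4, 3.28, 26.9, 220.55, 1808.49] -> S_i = 0.40*8.20^i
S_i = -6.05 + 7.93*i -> [-6.05, 1.88, 9.81, 17.74, 25.67]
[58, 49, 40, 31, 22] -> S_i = 58 + -9*i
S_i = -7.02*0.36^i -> [-7.02, -2.53, -0.91, -0.33, -0.12]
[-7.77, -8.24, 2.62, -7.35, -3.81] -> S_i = Random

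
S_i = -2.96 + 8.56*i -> [-2.96, 5.6, 14.16, 22.72, 31.28]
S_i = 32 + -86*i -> [32, -54, -140, -226, -312]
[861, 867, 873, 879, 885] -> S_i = 861 + 6*i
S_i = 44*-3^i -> [44, -132, 396, -1188, 3564]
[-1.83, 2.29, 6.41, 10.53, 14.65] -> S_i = -1.83 + 4.12*i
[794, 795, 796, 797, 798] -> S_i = 794 + 1*i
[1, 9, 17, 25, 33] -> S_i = 1 + 8*i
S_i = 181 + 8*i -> [181, 189, 197, 205, 213]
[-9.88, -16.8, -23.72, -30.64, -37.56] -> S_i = -9.88 + -6.92*i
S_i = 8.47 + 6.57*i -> [8.47, 15.04, 21.61, 28.18, 34.75]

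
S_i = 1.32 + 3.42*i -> [1.32, 4.74, 8.16, 11.58, 15.0]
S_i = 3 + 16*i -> [3, 19, 35, 51, 67]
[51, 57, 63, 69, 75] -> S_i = 51 + 6*i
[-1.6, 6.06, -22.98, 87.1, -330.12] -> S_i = -1.60*(-3.79)^i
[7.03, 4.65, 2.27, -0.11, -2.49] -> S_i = 7.03 + -2.38*i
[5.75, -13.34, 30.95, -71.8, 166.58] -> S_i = 5.75*(-2.32)^i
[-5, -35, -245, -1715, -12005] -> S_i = -5*7^i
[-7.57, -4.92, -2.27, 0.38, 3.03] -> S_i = -7.57 + 2.65*i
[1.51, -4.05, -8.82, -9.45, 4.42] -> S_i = Random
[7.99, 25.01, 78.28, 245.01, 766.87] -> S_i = 7.99*3.13^i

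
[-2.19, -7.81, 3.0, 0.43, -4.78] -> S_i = Random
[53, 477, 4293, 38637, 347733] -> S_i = 53*9^i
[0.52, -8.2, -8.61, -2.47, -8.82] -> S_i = Random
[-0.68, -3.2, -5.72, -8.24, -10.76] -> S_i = -0.68 + -2.52*i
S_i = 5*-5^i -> [5, -25, 125, -625, 3125]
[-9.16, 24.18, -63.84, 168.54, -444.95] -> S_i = -9.16*(-2.64)^i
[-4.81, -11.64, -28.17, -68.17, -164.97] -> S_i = -4.81*2.42^i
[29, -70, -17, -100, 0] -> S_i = Random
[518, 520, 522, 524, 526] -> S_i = 518 + 2*i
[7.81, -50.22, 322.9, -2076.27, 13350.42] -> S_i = 7.81*(-6.43)^i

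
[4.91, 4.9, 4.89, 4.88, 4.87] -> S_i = 4.91 + -0.01*i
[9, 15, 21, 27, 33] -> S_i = 9 + 6*i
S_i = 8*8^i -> [8, 64, 512, 4096, 32768]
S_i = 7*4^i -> [7, 28, 112, 448, 1792]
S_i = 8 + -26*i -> [8, -18, -44, -70, -96]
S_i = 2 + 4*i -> [2, 6, 10, 14, 18]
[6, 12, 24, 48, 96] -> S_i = 6*2^i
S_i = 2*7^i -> [2, 14, 98, 686, 4802]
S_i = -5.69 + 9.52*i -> [-5.69, 3.83, 13.35, 22.87, 32.39]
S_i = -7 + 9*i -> [-7, 2, 11, 20, 29]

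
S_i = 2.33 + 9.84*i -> [2.33, 12.17, 22.01, 31.85, 41.69]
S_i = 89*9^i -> [89, 801, 7209, 64881, 583929]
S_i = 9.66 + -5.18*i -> [9.66, 4.48, -0.7, -5.88, -11.06]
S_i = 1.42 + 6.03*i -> [1.42, 7.45, 13.48, 19.51, 25.54]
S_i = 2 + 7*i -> [2, 9, 16, 23, 30]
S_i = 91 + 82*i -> [91, 173, 255, 337, 419]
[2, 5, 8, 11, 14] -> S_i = 2 + 3*i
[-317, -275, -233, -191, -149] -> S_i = -317 + 42*i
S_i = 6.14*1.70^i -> [6.14, 10.44, 17.74, 30.17, 51.28]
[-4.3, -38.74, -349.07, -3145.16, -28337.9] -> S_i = -4.30*9.01^i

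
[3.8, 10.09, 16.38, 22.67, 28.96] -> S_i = 3.80 + 6.29*i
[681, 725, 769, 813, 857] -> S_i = 681 + 44*i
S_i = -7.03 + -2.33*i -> [-7.03, -9.36, -11.69, -14.02, -16.35]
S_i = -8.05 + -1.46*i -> [-8.05, -9.51, -10.97, -12.43, -13.89]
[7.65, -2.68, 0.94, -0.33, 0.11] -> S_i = 7.65*(-0.35)^i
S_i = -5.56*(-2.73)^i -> [-5.56, 15.18, -41.44, 113.13, -308.83]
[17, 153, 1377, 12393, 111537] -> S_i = 17*9^i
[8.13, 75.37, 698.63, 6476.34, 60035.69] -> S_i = 8.13*9.27^i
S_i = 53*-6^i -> [53, -318, 1908, -11448, 68688]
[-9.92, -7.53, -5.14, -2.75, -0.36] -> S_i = -9.92 + 2.39*i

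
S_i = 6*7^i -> [6, 42, 294, 2058, 14406]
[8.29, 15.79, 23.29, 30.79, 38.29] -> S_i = 8.29 + 7.50*i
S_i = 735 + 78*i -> [735, 813, 891, 969, 1047]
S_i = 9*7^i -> [9, 63, 441, 3087, 21609]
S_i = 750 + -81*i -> [750, 669, 588, 507, 426]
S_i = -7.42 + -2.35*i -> [-7.42, -9.77, -12.12, -14.47, -16.82]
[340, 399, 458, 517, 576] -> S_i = 340 + 59*i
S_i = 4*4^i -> [4, 16, 64, 256, 1024]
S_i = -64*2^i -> [-64, -128, -256, -512, -1024]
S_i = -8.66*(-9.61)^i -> [-8.66, 83.22, -799.77, 7685.78, -73860.36]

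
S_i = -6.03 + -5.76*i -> [-6.03, -11.79, -17.55, -23.31, -29.07]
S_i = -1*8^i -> [-1, -8, -64, -512, -4096]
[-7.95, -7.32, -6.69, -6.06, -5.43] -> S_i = -7.95 + 0.63*i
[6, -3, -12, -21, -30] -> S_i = 6 + -9*i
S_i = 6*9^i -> [6, 54, 486, 4374, 39366]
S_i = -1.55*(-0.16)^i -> [-1.55, 0.25, -0.04, 0.01, -0.0]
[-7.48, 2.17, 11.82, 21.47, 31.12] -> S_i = -7.48 + 9.65*i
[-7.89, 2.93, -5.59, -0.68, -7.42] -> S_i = Random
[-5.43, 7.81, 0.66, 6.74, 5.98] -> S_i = Random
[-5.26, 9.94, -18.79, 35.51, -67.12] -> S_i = -5.26*(-1.89)^i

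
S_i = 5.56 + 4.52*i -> [5.56, 10.08, 14.6, 19.12, 23.64]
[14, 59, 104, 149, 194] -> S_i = 14 + 45*i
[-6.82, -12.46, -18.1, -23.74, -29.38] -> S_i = -6.82 + -5.64*i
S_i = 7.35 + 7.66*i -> [7.35, 15.01, 22.67, 30.33, 37.99]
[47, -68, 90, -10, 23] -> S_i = Random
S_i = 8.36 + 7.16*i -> [8.36, 15.52, 22.68, 29.84, 37.0]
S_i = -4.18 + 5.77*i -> [-4.18, 1.59, 7.36, 13.13, 18.9]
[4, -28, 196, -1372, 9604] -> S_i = 4*-7^i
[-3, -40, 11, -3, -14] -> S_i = Random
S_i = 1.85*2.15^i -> [1.85, 3.98, 8.55, 18.39, 39.53]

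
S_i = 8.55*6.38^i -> [8.55, 54.55, 348.02, 2220.38, 14166.05]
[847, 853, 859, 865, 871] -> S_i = 847 + 6*i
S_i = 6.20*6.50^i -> [6.2, 40.3, 261.95, 1702.68, 11067.39]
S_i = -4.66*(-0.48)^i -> [-4.66, 2.24, -1.07, 0.52, -0.25]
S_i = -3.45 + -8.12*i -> [-3.45, -11.57, -19.69, -27.81, -35.93]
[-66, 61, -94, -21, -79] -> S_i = Random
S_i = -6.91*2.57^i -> [-6.91, -17.76, -45.64, -117.29, -301.45]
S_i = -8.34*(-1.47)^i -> [-8.34, 12.26, -18.02, 26.49, -38.94]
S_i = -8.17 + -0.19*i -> [-8.17, -8.36, -8.55, -8.74, -8.93]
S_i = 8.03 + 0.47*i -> [8.03, 8.5, 8.97, 9.44, 9.91]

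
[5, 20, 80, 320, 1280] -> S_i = 5*4^i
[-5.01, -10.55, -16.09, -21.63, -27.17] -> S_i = -5.01 + -5.54*i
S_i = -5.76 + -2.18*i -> [-5.76, -7.94, -10.12, -12.3, -14.48]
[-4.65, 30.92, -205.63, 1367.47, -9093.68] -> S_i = -4.65*(-6.65)^i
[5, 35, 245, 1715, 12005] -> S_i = 5*7^i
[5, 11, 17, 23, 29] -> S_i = 5 + 6*i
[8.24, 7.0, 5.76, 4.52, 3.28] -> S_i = 8.24 + -1.24*i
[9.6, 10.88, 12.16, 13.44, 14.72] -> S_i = 9.60 + 1.28*i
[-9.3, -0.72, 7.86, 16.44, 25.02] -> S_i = -9.30 + 8.58*i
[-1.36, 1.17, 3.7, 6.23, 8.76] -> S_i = -1.36 + 2.53*i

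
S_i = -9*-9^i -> [-9, 81, -729, 6561, -59049]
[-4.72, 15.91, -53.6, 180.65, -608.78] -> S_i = -4.72*(-3.37)^i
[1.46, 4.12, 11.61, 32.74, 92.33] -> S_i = 1.46*2.82^i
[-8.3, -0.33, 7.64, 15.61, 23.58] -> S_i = -8.30 + 7.97*i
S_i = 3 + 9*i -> [3, 12, 21, 30, 39]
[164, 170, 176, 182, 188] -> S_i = 164 + 6*i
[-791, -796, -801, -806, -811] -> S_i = -791 + -5*i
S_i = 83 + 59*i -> [83, 142, 201, 260, 319]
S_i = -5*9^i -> [-5, -45, -405, -3645, -32805]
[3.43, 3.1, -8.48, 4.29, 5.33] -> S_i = Random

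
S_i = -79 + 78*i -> [-79, -1, 77, 155, 233]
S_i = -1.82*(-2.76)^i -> [-1.82, 5.02, -13.86, 38.26, -105.61]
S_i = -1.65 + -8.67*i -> [-1.65, -10.32, -18.99, -27.66, -36.33]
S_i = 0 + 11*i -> [0, 11, 22, 33, 44]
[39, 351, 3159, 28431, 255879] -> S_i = 39*9^i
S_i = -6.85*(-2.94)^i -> [-6.85, 20.14, -59.21, 174.07, -511.78]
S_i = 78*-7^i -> [78, -546, 3822, -26754, 187278]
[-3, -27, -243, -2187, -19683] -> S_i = -3*9^i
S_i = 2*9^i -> [2, 18, 162, 1458, 13122]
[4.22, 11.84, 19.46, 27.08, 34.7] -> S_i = 4.22 + 7.62*i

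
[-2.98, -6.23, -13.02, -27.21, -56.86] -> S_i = -2.98*2.09^i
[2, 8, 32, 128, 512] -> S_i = 2*4^i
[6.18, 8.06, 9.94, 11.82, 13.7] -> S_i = 6.18 + 1.88*i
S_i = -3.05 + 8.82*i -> [-3.05, 5.77, 14.59, 23.41, 32.23]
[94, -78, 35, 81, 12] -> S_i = Random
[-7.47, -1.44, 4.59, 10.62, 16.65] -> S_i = -7.47 + 6.03*i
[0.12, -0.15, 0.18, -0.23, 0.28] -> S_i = 0.12*(-1.24)^i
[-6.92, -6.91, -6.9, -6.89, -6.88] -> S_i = -6.92 + 0.01*i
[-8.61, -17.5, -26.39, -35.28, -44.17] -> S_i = -8.61 + -8.89*i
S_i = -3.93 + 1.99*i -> [-3.93, -1.94, 0.05, 2.04, 4.03]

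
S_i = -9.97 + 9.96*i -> [-9.97, -0.01, 9.95, 19.91, 29.87]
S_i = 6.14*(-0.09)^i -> [6.14, -0.55, 0.05, -0.0, 0.0]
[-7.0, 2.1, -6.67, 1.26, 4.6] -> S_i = Random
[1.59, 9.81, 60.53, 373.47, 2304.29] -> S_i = 1.59*6.17^i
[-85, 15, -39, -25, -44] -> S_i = Random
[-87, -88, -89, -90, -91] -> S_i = -87 + -1*i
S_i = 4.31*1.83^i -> [4.31, 7.89, 14.43, 26.41, 48.34]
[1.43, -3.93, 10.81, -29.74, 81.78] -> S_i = 1.43*(-2.75)^i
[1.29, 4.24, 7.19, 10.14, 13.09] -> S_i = 1.29 + 2.95*i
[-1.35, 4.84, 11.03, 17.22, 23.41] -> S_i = -1.35 + 6.19*i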